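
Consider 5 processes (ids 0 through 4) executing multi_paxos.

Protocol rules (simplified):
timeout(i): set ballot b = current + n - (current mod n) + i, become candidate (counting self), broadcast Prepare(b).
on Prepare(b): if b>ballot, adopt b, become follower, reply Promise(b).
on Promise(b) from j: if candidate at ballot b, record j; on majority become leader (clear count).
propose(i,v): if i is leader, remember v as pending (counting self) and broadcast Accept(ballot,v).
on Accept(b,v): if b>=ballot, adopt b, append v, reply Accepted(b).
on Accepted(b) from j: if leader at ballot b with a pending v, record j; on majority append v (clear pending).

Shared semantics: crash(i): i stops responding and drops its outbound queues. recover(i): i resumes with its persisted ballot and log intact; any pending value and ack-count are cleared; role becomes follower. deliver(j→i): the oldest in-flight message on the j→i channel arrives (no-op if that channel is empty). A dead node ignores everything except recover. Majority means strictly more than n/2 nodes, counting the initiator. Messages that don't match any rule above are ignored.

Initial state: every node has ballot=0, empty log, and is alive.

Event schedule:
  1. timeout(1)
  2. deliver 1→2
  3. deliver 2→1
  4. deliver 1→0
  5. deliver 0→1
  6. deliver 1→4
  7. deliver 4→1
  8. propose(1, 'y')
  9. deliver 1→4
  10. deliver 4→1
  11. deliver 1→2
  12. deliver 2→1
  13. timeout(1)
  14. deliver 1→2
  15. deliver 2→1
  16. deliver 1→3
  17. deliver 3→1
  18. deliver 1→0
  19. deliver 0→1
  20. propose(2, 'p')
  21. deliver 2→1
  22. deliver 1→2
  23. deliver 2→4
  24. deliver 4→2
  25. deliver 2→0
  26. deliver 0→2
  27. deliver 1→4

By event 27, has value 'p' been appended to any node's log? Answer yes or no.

step 1 timeout(1): 1={cand,b=6,log=-}
step 2 deliver 1→2: 2={foll,b=6,log=-}
step 3 deliver 2→1: —
step 4 deliver 1→0: 0={foll,b=6,log=-}
step 5 deliver 0→1: 1={lead,b=6,log=-}
step 6 deliver 1→4: 4={foll,b=6,log=-}
step 7 deliver 4→1: —
step 8 propose(1,'y'): —
step 9 deliver 1→4: 4={foll,b=6,log=y}
step 10 deliver 4→1: —
step 11 deliver 1→2: 2={foll,b=6,log=y}
step 12 deliver 2→1: 1={lead,b=6,log=y}
step 13 timeout(1): 1={cand,b=11,log=y}
step 14 deliver 1→2: 2={foll,b=11,log=y}
step 15 deliver 2→1: —
step 16 deliver 1→3: 3={foll,b=6,log=-}
step 17 deliver 3→1: —
step 18 deliver 1→0: 0={foll,b=6,log=y}
step 19 deliver 0→1: —
step 20 propose(2,'p'): —
step 21 deliver 2→1: —
step 22 deliver 1→2: —
step 23 deliver 2→4: —
step 24 deliver 4→2: —
step 25 deliver 2→0: —
step 26 deliver 0→2: —
step 27 deliver 1→4: 4={foll,b=11,log=y}

no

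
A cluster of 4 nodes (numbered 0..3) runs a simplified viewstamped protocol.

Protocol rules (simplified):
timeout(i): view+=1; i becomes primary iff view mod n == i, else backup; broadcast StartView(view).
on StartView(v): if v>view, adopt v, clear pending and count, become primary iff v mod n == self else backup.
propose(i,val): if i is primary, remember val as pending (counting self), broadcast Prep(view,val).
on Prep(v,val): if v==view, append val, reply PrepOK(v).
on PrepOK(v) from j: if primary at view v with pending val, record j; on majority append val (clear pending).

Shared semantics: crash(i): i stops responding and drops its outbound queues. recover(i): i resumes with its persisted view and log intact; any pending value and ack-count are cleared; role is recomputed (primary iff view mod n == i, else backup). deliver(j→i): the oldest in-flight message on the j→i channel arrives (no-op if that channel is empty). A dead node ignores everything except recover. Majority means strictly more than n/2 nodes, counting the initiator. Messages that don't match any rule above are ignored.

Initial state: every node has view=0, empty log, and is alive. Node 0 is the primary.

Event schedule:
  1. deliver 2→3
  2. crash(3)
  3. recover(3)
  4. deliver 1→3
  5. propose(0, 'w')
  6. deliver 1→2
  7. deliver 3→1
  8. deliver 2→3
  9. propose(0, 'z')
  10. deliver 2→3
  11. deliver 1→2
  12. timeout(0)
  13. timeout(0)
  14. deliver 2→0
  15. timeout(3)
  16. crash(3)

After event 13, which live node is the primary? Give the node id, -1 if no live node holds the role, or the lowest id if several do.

[1] deliver 2→3 → ∅
[2] crash(3) → N3(✗back v0 [-])
[3] recover(3) → N3(back v0 [-])
[4] deliver 1→3 → ∅
[5] propose(0,'w') → ∅
[6] deliver 1→2 → ∅
[7] deliver 3→1 → ∅
[8] deliver 2→3 → ∅
[9] propose(0,'z') → ∅
[10] deliver 2→3 → ∅
[11] deliver 1→2 → ∅
[12] timeout(0) → N0(back v1 [-])
[13] timeout(0) → N0(back v2 [-])

-1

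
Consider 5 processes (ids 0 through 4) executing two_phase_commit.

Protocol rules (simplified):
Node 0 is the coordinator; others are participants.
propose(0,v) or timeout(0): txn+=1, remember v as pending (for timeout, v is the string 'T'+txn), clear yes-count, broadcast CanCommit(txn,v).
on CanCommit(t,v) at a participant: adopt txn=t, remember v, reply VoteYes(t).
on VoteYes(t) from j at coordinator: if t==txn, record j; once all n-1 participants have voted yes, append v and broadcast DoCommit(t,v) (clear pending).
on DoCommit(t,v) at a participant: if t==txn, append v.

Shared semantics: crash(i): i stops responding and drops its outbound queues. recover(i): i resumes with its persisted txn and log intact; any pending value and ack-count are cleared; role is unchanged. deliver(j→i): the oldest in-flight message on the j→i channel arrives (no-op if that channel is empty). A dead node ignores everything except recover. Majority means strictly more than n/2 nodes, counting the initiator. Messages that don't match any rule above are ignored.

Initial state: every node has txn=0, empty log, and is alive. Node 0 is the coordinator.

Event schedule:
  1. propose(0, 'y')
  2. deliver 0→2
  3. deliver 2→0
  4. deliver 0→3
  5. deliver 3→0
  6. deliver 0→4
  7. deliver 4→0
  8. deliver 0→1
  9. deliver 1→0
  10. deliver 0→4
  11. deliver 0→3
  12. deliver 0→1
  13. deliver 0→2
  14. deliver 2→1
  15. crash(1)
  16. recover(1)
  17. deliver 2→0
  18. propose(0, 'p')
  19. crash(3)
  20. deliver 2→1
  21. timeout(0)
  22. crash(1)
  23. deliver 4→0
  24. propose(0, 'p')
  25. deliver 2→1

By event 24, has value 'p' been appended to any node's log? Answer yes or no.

after 1 — propose(0,'y'): n0:coor/t1/[-]
after 2 — deliver 0→2: n2:part/t1/[-]
after 3 — deliver 2→0: ·
after 4 — deliver 0→3: n3:part/t1/[-]
after 5 — deliver 3→0: ·
after 6 — deliver 0→4: n4:part/t1/[-]
after 7 — deliver 4→0: ·
after 8 — deliver 0→1: n1:part/t1/[-]
after 9 — deliver 1→0: n0:coor/t1/[y]
after 10 — deliver 0→4: n4:part/t1/[y]
after 11 — deliver 0→3: n3:part/t1/[y]
after 12 — deliver 0→1: n1:part/t1/[y]
after 13 — deliver 0→2: n2:part/t1/[y]
after 14 — deliver 2→1: ·
after 15 — crash(1): n1:✗part/t1/[y]
after 16 — recover(1): n1:part/t1/[y]
after 17 — deliver 2→0: ·
after 18 — propose(0,'p'): n0:coor/t2/[y]
after 19 — crash(3): n3:✗part/t1/[y]
after 20 — deliver 2→1: ·
after 21 — timeout(0): n0:coor/t3/[y]
after 22 — crash(1): n1:✗part/t1/[y]
after 23 — deliver 4→0: ·
after 24 — propose(0,'p'): n0:coor/t4/[y]

no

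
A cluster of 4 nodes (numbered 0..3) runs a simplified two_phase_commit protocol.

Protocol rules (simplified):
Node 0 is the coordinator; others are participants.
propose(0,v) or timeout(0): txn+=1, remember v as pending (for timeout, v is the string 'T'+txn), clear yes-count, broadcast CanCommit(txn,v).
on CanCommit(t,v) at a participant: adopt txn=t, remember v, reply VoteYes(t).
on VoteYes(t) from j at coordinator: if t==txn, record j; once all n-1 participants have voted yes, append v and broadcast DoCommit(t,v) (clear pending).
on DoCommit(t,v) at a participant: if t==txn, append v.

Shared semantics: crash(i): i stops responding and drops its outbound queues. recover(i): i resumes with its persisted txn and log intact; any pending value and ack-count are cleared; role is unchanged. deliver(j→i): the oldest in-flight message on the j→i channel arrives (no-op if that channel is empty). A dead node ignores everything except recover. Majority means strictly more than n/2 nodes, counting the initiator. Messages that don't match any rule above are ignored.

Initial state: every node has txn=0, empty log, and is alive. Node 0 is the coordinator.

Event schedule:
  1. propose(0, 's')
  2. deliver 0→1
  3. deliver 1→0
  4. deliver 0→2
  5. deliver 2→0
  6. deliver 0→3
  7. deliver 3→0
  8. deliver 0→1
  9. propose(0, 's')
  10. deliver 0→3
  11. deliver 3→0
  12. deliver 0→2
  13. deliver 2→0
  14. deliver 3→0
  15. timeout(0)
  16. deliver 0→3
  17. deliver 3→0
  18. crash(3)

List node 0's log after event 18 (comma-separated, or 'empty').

step 1 propose(0,'s'): 0={coor,t=1,log=-}
step 2 deliver 0→1: 1={part,t=1,log=-}
step 3 deliver 1→0: —
step 4 deliver 0→2: 2={part,t=1,log=-}
step 5 deliver 2→0: —
step 6 deliver 0→3: 3={part,t=1,log=-}
step 7 deliver 3→0: 0={coor,t=1,log=s}
step 8 deliver 0→1: 1={part,t=1,log=s}
step 9 propose(0,'s'): 0={coor,t=2,log=s}
step 10 deliver 0→3: 3={part,t=1,log=s}
step 11 deliver 3→0: —
step 12 deliver 0→2: 2={part,t=1,log=s}
step 13 deliver 2→0: —
step 14 deliver 3→0: —
step 15 timeout(0): 0={coor,t=3,log=s}
step 16 deliver 0→3: 3={part,t=2,log=s}
step 17 deliver 3→0: —
step 18 crash(3): 3={✗part,t=2,log=s}

s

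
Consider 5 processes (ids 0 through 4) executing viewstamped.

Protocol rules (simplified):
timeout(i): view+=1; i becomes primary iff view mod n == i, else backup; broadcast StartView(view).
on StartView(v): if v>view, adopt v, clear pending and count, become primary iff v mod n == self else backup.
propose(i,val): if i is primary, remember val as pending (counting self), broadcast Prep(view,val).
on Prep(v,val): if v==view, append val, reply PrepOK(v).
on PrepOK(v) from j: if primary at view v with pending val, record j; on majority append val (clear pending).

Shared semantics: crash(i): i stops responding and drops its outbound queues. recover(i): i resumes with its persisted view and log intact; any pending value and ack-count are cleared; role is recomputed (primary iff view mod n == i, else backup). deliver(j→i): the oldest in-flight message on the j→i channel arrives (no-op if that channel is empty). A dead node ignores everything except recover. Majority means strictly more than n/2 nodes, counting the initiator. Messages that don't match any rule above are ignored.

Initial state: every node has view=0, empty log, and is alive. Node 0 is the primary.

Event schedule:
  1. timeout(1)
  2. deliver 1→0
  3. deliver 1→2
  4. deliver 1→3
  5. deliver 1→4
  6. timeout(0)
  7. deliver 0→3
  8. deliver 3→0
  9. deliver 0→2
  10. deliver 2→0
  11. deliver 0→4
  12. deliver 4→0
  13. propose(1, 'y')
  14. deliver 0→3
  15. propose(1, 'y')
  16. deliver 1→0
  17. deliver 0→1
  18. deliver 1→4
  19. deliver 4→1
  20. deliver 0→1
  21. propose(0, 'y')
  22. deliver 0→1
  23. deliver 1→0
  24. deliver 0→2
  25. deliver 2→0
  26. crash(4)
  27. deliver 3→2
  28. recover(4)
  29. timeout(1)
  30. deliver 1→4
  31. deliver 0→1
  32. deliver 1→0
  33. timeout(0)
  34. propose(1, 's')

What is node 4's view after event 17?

1. timeout(1):  <1:prim v1 ->
2. deliver 1→0:  <0:back v1 ->
3. deliver 1→2:  <2:back v1 ->
4. deliver 1→3:  <3:back v1 ->
5. deliver 1→4:  <4:back v1 ->
6. timeout(0):  <0:back v2 ->
7. deliver 0→3:  <3:back v2 ->
8. deliver 3→0:  nop
9. deliver 0→2:  <2:prim v2 ->
10. deliver 2→0:  nop
11. deliver 0→4:  <4:back v2 ->
12. deliver 4→0:  nop
13. propose(1,'y'):  nop
14. deliver 0→3:  nop
15. propose(1,'y'):  nop
16. deliver 1→0:  nop
17. deliver 0→1:  <1:back v2 ->

2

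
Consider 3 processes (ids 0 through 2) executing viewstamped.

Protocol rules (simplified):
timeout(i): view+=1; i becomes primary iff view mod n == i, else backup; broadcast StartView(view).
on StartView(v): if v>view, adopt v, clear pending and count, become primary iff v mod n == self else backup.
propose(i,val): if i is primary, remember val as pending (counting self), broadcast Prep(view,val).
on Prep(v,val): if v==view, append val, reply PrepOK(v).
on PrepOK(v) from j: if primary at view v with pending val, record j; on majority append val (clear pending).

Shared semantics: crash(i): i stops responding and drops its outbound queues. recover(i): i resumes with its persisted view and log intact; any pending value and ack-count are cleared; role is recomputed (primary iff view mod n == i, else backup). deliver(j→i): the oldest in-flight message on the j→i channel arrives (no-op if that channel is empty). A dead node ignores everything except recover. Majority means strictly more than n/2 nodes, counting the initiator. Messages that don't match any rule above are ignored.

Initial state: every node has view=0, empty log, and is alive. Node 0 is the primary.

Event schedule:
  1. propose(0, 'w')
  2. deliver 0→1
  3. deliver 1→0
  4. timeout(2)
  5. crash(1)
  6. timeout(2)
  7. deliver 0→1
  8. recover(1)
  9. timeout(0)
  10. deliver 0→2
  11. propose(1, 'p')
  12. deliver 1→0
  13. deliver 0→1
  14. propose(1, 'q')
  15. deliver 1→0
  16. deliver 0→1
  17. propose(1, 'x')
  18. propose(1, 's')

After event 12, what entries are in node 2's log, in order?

[1] propose(0,'w') → ∅
[2] deliver 0→1 → N1(back v0 [w])
[3] deliver 1→0 → N0(prim v0 [w])
[4] timeout(2) → N2(back v1 [-])
[5] crash(1) → N1(✗back v0 [w])
[6] timeout(2) → N2(prim v2 [-])
[7] deliver 0→1 → ∅
[8] recover(1) → N1(back v0 [w])
[9] timeout(0) → N0(back v1 [w])
[10] deliver 0→2 → ∅
[11] propose(1,'p') → ∅
[12] deliver 1→0 → ∅

empty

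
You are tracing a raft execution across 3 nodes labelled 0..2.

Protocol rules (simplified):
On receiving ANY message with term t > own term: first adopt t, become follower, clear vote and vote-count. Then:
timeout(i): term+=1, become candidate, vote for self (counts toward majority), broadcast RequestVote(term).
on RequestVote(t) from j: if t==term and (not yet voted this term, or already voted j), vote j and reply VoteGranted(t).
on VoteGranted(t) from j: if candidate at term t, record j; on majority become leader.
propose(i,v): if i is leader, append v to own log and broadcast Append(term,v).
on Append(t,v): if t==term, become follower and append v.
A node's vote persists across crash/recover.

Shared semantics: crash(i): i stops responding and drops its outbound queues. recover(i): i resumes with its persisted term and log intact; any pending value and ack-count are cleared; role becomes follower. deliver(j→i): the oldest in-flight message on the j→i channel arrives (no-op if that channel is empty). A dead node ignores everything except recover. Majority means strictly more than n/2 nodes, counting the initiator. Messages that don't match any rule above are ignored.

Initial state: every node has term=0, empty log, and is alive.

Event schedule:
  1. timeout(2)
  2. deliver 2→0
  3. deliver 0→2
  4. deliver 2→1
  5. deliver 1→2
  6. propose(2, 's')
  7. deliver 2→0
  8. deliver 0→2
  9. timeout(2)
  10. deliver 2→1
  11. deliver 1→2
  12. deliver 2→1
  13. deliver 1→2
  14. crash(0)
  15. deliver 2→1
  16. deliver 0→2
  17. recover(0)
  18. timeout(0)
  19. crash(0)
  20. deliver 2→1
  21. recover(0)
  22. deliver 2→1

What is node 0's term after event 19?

2

1. timeout(2):  <2:cand t1 ->
2. deliver 2→0:  <0:foll t1 ->
3. deliver 0→2:  <2:lead t1 ->
4. deliver 2→1:  <1:foll t1 ->
5. deliver 1→2:  nop
6. propose(2,'s'):  <2:lead t1 s>
7. deliver 2→0:  <0:foll t1 s>
8. deliver 0→2:  nop
9. timeout(2):  <2:cand t2 s>
10. deliver 2→1:  <1:foll t1 s>
11. deliver 1→2:  nop
12. deliver 2→1:  <1:foll t2 s>
13. deliver 1→2:  <2:lead t2 s>
14. crash(0):  <0:✗foll t1 s>
15. deliver 2→1:  nop
16. deliver 0→2:  nop
17. recover(0):  <0:foll t1 s>
18. timeout(0):  <0:cand t2 s>
19. crash(0):  <0:✗cand t2 s>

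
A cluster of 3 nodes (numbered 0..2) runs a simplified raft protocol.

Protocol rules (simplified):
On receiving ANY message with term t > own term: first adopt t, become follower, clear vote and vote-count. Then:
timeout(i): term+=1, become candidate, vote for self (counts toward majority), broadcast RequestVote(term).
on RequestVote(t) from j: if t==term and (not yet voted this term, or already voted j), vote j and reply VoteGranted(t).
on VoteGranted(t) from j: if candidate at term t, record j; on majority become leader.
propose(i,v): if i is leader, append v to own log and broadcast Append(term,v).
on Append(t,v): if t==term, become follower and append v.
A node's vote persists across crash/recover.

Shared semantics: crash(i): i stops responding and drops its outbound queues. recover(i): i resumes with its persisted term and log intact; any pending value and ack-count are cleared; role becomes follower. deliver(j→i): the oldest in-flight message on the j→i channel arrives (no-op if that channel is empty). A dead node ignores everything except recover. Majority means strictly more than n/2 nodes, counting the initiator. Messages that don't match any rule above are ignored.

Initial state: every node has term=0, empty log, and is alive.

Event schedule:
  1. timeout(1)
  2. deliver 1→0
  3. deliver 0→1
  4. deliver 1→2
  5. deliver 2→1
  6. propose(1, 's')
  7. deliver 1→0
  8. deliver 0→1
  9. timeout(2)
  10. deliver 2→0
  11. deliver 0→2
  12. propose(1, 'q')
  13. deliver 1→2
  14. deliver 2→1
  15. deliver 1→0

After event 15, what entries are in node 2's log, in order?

empty

1. timeout(1):  <1:cand t1 ->
2. deliver 1→0:  <0:foll t1 ->
3. deliver 0→1:  <1:lead t1 ->
4. deliver 1→2:  <2:foll t1 ->
5. deliver 2→1:  nop
6. propose(1,'s'):  <1:lead t1 s>
7. deliver 1→0:  <0:foll t1 s>
8. deliver 0→1:  nop
9. timeout(2):  <2:cand t2 ->
10. deliver 2→0:  <0:foll t2 s>
11. deliver 0→2:  <2:lead t2 ->
12. propose(1,'q'):  <1:lead t1 s,q>
13. deliver 1→2:  nop
14. deliver 2→1:  <1:foll t2 s,q>
15. deliver 1→0:  nop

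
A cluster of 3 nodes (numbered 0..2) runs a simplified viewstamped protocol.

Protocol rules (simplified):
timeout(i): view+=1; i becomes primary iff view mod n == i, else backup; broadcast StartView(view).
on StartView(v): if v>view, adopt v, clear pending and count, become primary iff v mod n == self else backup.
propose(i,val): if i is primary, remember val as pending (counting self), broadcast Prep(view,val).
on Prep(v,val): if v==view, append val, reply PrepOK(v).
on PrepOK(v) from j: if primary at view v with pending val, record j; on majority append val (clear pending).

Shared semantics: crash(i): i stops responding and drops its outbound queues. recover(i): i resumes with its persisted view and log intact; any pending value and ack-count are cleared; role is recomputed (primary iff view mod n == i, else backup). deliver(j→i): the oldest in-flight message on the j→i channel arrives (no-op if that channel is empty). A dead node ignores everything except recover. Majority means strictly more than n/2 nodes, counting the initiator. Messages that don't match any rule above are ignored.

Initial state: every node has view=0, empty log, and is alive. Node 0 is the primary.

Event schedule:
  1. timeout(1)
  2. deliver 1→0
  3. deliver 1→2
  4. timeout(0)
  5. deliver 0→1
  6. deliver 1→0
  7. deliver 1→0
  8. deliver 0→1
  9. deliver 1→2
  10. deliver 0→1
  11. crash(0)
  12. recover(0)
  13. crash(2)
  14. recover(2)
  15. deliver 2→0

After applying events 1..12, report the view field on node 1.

e1 timeout(1): 1[prim,v=1,-]
e2 deliver 1→0: 0[back,v=1,-]
e3 deliver 1→2: 2[back,v=1,-]
e4 timeout(0): 0[back,v=2,-]
e5 deliver 0→1: 1[back,v=2,-]
e6 deliver 1→0: ·
e7 deliver 1→0: ·
e8 deliver 0→1: ·
e9 deliver 1→2: ·
e10 deliver 0→1: ·
e11 crash(0): 0[✗back,v=2,-]
e12 recover(0): 0[back,v=2,-]

2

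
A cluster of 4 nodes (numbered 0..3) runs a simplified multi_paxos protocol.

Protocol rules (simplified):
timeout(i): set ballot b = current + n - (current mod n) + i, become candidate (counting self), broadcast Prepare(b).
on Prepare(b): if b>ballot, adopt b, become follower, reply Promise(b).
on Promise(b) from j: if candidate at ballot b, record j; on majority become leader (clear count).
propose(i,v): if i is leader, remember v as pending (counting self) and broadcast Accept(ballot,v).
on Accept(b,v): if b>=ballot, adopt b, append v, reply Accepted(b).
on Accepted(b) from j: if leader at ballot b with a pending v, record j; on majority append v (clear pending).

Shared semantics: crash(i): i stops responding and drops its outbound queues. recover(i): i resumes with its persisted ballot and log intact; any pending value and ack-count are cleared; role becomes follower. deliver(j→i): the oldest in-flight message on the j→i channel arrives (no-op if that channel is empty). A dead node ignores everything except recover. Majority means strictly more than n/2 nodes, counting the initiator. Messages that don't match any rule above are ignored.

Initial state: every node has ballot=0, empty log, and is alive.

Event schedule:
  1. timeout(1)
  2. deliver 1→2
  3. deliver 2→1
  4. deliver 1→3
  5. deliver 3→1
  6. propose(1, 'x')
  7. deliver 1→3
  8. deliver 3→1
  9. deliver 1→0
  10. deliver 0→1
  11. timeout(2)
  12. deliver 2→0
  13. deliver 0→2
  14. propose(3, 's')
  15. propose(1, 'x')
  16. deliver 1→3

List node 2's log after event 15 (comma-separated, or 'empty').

empty

step 1 timeout(1): 1={cand,b=5,log=-}
step 2 deliver 1→2: 2={foll,b=5,log=-}
step 3 deliver 2→1: —
step 4 deliver 1→3: 3={foll,b=5,log=-}
step 5 deliver 3→1: 1={lead,b=5,log=-}
step 6 propose(1,'x'): —
step 7 deliver 1→3: 3={foll,b=5,log=x}
step 8 deliver 3→1: —
step 9 deliver 1→0: 0={foll,b=5,log=-}
step 10 deliver 0→1: —
step 11 timeout(2): 2={cand,b=10,log=-}
step 12 deliver 2→0: 0={foll,b=10,log=-}
step 13 deliver 0→2: —
step 14 propose(3,'s'): —
step 15 propose(1,'x'): —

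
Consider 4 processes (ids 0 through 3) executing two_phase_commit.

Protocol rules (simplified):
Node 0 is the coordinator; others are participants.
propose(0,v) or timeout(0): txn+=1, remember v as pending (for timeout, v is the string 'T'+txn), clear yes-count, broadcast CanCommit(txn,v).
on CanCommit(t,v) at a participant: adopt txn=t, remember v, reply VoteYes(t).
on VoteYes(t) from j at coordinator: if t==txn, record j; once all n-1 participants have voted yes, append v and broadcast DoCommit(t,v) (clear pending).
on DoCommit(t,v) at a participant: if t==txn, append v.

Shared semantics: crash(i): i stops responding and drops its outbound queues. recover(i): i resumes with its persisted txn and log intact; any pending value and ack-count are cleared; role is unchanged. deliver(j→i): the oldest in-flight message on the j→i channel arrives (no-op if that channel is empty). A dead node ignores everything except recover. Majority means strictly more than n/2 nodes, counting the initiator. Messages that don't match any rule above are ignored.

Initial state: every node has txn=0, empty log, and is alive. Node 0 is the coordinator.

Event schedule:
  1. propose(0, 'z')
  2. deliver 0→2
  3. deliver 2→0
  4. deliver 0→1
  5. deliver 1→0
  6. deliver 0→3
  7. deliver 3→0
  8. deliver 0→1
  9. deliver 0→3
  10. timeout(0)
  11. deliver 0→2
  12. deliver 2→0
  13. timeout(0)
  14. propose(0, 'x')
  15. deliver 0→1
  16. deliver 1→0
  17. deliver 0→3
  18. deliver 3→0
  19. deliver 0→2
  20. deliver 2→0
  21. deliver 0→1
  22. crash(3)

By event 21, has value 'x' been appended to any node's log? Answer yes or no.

[1] propose(0,'z') → N0(coor t1 [-])
[2] deliver 0→2 → N2(part t1 [-])
[3] deliver 2→0 → ∅
[4] deliver 0→1 → N1(part t1 [-])
[5] deliver 1→0 → ∅
[6] deliver 0→3 → N3(part t1 [-])
[7] deliver 3→0 → N0(coor t1 [z])
[8] deliver 0→1 → N1(part t1 [z])
[9] deliver 0→3 → N3(part t1 [z])
[10] timeout(0) → N0(coor t2 [z])
[11] deliver 0→2 → N2(part t1 [z])
[12] deliver 2→0 → ∅
[13] timeout(0) → N0(coor t3 [z])
[14] propose(0,'x') → N0(coor t4 [z])
[15] deliver 0→1 → N1(part t2 [z])
[16] deliver 1→0 → ∅
[17] deliver 0→3 → N3(part t2 [z])
[18] deliver 3→0 → ∅
[19] deliver 0→2 → N2(part t2 [z])
[20] deliver 2→0 → ∅
[21] deliver 0→1 → N1(part t3 [z])

no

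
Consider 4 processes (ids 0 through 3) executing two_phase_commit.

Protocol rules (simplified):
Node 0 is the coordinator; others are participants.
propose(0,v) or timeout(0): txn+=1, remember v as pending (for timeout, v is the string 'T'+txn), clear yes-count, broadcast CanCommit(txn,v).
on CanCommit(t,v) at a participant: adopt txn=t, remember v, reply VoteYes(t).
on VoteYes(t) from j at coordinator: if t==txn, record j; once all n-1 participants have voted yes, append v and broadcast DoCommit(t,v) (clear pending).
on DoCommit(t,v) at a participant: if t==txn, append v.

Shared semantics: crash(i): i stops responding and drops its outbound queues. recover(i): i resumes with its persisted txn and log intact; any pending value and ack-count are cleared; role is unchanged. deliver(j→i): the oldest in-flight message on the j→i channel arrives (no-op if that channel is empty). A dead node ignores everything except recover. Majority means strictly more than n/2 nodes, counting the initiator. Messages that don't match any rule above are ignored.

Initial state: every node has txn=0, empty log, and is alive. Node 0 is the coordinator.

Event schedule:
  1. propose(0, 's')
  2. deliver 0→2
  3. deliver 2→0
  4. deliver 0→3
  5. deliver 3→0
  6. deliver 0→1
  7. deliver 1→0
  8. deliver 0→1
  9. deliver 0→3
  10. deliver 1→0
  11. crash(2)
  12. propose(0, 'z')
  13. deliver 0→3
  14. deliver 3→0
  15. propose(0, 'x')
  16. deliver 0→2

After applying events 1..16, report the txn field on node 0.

3

1. propose(0,'s'):  <0:coor t1 ->
2. deliver 0→2:  <2:part t1 ->
3. deliver 2→0:  nop
4. deliver 0→3:  <3:part t1 ->
5. deliver 3→0:  nop
6. deliver 0→1:  <1:part t1 ->
7. deliver 1→0:  <0:coor t1 s>
8. deliver 0→1:  <1:part t1 s>
9. deliver 0→3:  <3:part t1 s>
10. deliver 1→0:  nop
11. crash(2):  <2:✗part t1 ->
12. propose(0,'z'):  <0:coor t2 s>
13. deliver 0→3:  <3:part t2 s>
14. deliver 3→0:  nop
15. propose(0,'x'):  <0:coor t3 s>
16. deliver 0→2:  nop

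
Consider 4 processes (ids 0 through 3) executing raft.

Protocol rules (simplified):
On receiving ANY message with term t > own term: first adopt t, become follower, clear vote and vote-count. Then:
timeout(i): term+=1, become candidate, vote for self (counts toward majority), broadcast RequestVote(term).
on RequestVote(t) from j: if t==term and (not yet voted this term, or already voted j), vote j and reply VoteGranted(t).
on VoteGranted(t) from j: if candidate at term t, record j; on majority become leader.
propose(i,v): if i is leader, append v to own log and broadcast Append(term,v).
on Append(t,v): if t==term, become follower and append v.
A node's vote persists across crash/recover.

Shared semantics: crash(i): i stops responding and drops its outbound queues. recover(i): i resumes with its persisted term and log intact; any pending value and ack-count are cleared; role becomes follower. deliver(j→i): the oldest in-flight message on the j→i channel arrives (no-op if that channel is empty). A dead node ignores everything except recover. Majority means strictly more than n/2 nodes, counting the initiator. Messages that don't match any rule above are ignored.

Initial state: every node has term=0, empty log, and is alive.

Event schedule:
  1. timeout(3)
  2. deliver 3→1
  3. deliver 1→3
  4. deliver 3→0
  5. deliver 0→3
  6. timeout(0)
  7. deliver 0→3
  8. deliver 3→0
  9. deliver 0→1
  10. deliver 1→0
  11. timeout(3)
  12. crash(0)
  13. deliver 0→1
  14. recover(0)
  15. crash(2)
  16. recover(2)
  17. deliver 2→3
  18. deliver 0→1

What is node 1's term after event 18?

2

1. timeout(3):  <3:cand t1 ->
2. deliver 3→1:  <1:foll t1 ->
3. deliver 1→3:  nop
4. deliver 3→0:  <0:foll t1 ->
5. deliver 0→3:  <3:lead t1 ->
6. timeout(0):  <0:cand t2 ->
7. deliver 0→3:  <3:foll t2 ->
8. deliver 3→0:  nop
9. deliver 0→1:  <1:foll t2 ->
10. deliver 1→0:  <0:lead t2 ->
11. timeout(3):  <3:cand t3 ->
12. crash(0):  <0:✗lead t2 ->
13. deliver 0→1:  nop
14. recover(0):  <0:foll t2 ->
15. crash(2):  <2:✗foll t0 ->
16. recover(2):  <2:foll t0 ->
17. deliver 2→3:  nop
18. deliver 0→1:  nop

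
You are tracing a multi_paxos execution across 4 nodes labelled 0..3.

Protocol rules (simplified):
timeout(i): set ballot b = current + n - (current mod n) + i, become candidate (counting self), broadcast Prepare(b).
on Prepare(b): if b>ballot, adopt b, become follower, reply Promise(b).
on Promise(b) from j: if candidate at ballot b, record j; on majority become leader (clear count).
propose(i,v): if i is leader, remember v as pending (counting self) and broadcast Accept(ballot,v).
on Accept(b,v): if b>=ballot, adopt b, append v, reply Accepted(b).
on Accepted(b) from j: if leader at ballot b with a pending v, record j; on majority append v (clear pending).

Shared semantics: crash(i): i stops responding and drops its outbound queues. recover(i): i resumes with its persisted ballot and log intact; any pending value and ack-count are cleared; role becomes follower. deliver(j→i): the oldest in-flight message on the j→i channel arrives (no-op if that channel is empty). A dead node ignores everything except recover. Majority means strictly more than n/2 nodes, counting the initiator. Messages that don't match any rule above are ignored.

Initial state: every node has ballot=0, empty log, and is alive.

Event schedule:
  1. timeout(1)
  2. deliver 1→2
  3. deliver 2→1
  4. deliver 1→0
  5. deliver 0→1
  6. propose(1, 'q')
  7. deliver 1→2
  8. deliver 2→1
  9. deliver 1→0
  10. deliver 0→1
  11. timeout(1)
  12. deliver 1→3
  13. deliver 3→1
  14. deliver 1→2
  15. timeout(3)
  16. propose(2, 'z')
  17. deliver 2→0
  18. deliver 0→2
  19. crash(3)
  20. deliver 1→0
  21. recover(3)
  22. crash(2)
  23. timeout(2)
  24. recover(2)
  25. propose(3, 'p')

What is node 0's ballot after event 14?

5

1. timeout(1):  <1:cand b5 ->
2. deliver 1→2:  <2:foll b5 ->
3. deliver 2→1:  nop
4. deliver 1→0:  <0:foll b5 ->
5. deliver 0→1:  <1:lead b5 ->
6. propose(1,'q'):  nop
7. deliver 1→2:  <2:foll b5 q>
8. deliver 2→1:  nop
9. deliver 1→0:  <0:foll b5 q>
10. deliver 0→1:  <1:lead b5 q>
11. timeout(1):  <1:cand b9 q>
12. deliver 1→3:  <3:foll b5 ->
13. deliver 3→1:  nop
14. deliver 1→2:  <2:foll b9 q>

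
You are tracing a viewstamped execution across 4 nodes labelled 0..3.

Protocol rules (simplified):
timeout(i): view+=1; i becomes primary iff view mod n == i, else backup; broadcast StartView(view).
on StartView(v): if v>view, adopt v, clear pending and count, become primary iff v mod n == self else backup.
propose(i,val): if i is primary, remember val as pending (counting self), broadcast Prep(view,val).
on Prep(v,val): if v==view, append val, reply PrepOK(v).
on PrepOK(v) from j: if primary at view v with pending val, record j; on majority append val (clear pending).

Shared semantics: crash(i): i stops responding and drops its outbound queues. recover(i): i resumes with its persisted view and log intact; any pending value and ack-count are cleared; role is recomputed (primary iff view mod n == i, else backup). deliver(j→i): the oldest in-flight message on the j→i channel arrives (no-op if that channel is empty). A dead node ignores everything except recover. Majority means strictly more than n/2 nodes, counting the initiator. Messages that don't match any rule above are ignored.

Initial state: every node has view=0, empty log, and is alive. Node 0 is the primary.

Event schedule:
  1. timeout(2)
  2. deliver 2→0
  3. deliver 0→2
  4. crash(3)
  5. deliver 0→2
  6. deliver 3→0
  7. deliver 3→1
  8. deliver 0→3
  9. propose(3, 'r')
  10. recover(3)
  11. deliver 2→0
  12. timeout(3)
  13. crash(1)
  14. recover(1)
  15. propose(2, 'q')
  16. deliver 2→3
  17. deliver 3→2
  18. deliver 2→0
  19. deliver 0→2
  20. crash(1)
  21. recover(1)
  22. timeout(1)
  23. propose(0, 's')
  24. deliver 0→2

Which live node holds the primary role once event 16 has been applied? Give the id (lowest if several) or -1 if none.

1. timeout(2):  <2:back v1 ->
2. deliver 2→0:  <0:back v1 ->
3. deliver 0→2:  nop
4. crash(3):  <3:✗back v0 ->
5. deliver 0→2:  nop
6. deliver 3→0:  nop
7. deliver 3→1:  nop
8. deliver 0→3:  nop
9. propose(3,'r'):  nop
10. recover(3):  <3:back v0 ->
11. deliver 2→0:  nop
12. timeout(3):  <3:back v1 ->
13. crash(1):  <1:✗back v0 ->
14. recover(1):  <1:back v0 ->
15. propose(2,'q'):  nop
16. deliver 2→3:  nop

-1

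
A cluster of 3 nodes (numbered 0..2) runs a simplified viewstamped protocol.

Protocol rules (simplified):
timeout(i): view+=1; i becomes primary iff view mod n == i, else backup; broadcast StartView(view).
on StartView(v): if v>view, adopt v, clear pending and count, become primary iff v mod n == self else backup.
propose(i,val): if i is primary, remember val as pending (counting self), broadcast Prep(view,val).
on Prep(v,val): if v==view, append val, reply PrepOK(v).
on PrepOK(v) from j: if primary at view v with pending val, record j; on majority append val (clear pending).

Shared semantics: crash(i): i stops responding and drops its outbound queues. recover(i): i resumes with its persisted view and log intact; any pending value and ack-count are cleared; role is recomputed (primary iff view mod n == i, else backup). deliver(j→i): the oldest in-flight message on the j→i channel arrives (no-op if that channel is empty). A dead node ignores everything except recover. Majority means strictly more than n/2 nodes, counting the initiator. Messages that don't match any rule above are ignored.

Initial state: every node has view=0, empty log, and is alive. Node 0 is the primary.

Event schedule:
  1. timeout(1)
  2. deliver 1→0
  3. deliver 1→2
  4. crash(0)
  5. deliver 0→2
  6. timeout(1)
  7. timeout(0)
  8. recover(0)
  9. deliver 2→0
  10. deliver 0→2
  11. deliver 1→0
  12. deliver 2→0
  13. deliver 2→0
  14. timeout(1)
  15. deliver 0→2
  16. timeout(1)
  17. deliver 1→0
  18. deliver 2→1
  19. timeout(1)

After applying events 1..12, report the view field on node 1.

step 1 timeout(1): 1={prim,v=1,log=-}
step 2 deliver 1→0: 0={back,v=1,log=-}
step 3 deliver 1→2: 2={back,v=1,log=-}
step 4 crash(0): 0={✗back,v=1,log=-}
step 5 deliver 0→2: —
step 6 timeout(1): 1={back,v=2,log=-}
step 7 timeout(0): —
step 8 recover(0): 0={back,v=1,log=-}
step 9 deliver 2→0: —
step 10 deliver 0→2: —
step 11 deliver 1→0: 0={back,v=2,log=-}
step 12 deliver 2→0: —

2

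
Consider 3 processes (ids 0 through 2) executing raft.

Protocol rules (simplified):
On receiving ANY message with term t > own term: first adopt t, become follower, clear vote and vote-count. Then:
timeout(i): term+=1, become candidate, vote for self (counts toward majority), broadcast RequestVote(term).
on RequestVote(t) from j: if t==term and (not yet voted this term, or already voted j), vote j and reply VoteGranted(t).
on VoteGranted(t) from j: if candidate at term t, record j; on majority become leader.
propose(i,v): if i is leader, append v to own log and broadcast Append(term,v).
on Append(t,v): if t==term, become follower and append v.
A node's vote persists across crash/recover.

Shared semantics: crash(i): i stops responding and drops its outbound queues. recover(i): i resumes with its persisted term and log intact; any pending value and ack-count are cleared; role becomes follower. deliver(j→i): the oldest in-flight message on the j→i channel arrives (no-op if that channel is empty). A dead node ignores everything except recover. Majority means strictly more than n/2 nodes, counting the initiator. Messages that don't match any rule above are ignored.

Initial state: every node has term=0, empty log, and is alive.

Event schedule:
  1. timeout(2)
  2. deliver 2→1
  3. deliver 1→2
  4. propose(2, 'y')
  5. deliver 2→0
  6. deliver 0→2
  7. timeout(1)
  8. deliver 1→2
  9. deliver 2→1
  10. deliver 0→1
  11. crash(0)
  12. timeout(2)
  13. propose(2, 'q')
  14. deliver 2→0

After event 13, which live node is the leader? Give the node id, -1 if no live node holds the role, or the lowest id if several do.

1. timeout(2):  <2:cand t1 ->
2. deliver 2→1:  <1:foll t1 ->
3. deliver 1→2:  <2:lead t1 ->
4. propose(2,'y'):  <2:lead t1 y>
5. deliver 2→0:  <0:foll t1 ->
6. deliver 0→2:  nop
7. timeout(1):  <1:cand t2 ->
8. deliver 1→2:  <2:foll t2 y>
9. deliver 2→1:  nop
10. deliver 0→1:  nop
11. crash(0):  <0:✗foll t1 ->
12. timeout(2):  <2:cand t3 y>
13. propose(2,'q'):  nop

-1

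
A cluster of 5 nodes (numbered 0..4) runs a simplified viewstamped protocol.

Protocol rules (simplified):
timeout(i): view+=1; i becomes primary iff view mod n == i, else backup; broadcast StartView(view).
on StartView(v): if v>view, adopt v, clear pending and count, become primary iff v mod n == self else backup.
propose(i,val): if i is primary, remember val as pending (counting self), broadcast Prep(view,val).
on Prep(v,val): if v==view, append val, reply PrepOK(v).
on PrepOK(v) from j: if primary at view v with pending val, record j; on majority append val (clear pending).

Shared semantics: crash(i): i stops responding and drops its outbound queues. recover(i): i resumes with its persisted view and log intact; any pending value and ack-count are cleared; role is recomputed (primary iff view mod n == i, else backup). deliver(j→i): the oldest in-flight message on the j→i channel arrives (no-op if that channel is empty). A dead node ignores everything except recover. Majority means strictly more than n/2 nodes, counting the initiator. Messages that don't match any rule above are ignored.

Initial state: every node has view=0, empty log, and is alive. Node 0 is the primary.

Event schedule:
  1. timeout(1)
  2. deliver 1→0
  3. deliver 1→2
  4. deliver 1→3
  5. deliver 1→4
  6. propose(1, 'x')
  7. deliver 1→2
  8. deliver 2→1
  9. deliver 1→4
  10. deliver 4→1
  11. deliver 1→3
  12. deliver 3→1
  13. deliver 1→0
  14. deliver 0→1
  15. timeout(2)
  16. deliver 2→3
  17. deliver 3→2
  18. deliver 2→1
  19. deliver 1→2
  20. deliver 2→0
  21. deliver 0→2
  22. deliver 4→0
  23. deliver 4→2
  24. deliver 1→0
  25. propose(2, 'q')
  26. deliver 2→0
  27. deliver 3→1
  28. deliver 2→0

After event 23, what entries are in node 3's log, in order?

[1] timeout(1) → N1(prim v1 [-])
[2] deliver 1→0 → N0(back v1 [-])
[3] deliver 1→2 → N2(back v1 [-])
[4] deliver 1→3 → N3(back v1 [-])
[5] deliver 1→4 → N4(back v1 [-])
[6] propose(1,'x') → ∅
[7] deliver 1→2 → N2(back v1 [x])
[8] deliver 2→1 → ∅
[9] deliver 1→4 → N4(back v1 [x])
[10] deliver 4→1 → N1(prim v1 [x])
[11] deliver 1→3 → N3(back v1 [x])
[12] deliver 3→1 → ∅
[13] deliver 1→0 → N0(back v1 [x])
[14] deliver 0→1 → ∅
[15] timeout(2) → N2(prim v2 [x])
[16] deliver 2→3 → N3(back v2 [x])
[17] deliver 3→2 → ∅
[18] deliver 2→1 → N1(back v2 [x])
[19] deliver 1→2 → ∅
[20] deliver 2→0 → N0(back v2 [x])
[21] deliver 0→2 → ∅
[22] deliver 4→0 → ∅
[23] deliver 4→2 → ∅

x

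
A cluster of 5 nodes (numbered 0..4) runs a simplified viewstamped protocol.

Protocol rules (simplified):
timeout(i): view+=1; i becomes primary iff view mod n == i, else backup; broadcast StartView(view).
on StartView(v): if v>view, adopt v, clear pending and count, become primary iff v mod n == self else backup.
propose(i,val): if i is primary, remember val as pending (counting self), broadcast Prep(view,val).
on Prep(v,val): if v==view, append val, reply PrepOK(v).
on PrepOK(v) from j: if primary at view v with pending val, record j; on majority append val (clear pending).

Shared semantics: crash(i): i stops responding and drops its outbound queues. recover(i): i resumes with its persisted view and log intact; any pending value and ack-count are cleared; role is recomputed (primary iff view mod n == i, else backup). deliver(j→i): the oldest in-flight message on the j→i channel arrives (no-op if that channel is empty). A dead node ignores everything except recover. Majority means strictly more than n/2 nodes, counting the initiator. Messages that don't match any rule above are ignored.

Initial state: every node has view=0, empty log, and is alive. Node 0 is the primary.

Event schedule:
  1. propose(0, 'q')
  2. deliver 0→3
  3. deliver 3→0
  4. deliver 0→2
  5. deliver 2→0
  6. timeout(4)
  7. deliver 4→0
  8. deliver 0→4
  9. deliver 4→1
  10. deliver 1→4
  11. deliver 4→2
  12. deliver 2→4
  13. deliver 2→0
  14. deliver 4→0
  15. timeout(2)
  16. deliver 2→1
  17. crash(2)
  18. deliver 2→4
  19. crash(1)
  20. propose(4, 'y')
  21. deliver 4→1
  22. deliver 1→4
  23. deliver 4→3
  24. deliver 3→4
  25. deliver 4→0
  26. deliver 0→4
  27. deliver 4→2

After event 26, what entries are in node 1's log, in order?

after 1 — propose(0,'q'): ·
after 2 — deliver 0→3: n3:back/v0/[q]
after 3 — deliver 3→0: ·
after 4 — deliver 0→2: n2:back/v0/[q]
after 5 — deliver 2→0: n0:prim/v0/[q]
after 6 — timeout(4): n4:back/v1/[-]
after 7 — deliver 4→0: n0:back/v1/[q]
after 8 — deliver 0→4: ·
after 9 — deliver 4→1: n1:prim/v1/[-]
after 10 — deliver 1→4: ·
after 11 — deliver 4→2: n2:back/v1/[q]
after 12 — deliver 2→4: ·
after 13 — deliver 2→0: ·
after 14 — deliver 4→0: ·
after 15 — timeout(2): n2:prim/v2/[q]
after 16 — deliver 2→1: n1:back/v2/[-]
after 17 — crash(2): n2:✗prim/v2/[q]
after 18 — deliver 2→4: ·
after 19 — crash(1): n1:✗back/v2/[-]
after 20 — propose(4,'y'): ·
after 21 — deliver 4→1: ·
after 22 — deliver 1→4: ·
after 23 — deliver 4→3: n3:back/v1/[q]
after 24 — deliver 3→4: ·
after 25 — deliver 4→0: ·
after 26 — deliver 0→4: ·

empty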